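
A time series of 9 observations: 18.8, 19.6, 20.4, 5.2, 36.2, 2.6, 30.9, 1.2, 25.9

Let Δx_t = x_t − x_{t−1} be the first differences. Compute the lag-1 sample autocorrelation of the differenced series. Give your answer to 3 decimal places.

-0.875

First differences Δx: 0.8, 0.8, -15.2, 31.0, -33.6, 28.3, -29.7, 24.7
Mean of differences = 0.8875
Numerator Σ(Δx_t−Δx̄)(Δx_{t+1}−Δx̄) = -4033.7577
Denominator Σ(Δx_t−Δx̄)² = 4609.0488
r_1(Δx) = -4033.7577 / 4609.0488 = -0.875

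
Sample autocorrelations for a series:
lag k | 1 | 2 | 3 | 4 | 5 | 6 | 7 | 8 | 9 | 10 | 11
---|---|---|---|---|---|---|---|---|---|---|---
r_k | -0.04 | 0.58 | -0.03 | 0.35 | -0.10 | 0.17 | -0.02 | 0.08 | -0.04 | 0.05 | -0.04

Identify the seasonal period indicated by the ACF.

The largest autocorrelation is r_2 = 0.58, with weaker echoes at lags 4 (0.35) and 6 (0.17); the remaining lags stay at or below 0.08.
The dominant spike at lag 2 indicates a seasonal period of 2.

2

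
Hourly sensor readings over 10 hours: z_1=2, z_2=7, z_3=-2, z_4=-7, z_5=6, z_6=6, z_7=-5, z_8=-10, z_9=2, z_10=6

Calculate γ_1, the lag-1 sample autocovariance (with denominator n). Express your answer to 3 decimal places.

2.125

Mean z̄ = (2 + 7 − 2 − 7 + 6 + 6 − 5 − 10 + 2 + 6)/10 = 0.5000
Σ_{t=1}^{9}(z_t−z̄)(z_{t+1}−z̄) = 21.2500
γ_1 = 21.2500 / 10 = 2.125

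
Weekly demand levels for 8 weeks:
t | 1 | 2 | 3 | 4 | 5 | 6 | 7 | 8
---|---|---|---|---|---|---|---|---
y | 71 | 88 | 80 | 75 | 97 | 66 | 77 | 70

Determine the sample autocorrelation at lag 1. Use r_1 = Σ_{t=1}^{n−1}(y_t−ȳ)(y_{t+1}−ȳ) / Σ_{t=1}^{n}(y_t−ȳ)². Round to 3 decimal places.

Mean ȳ = (71 + 88 + 80 + 75 + 97 + 66 + 77 + 70)/8 = 78.0000
Deviations from mean: -7.0000, 10.0000, 2.0000, -3.0000, 19.0000, -12.0000, -1.0000, -8.0000
Σ(y_t−ȳ)(y_{t+1}−ȳ) = (-70.0000) + (20.0000) + (-6.0000) + (-57.0000) + (-228.0000) + (12.0000) + (8.0000) = -321.0000
Denominator Σ(y_t−ȳ)² = 732.0000
r_1 = -321.0000 / 732.0000 = -0.439

-0.439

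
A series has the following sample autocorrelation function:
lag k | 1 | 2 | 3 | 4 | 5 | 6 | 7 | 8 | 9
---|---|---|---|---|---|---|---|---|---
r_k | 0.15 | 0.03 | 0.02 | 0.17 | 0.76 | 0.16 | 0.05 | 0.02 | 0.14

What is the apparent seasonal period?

The largest autocorrelation is r_5 = 0.76; the remaining lags stay at or below 0.17.
The dominant spike at lag 5 indicates a seasonal period of 5.

5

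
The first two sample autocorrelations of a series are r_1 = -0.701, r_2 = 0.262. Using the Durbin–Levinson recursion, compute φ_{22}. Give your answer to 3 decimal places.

-0.451

φ_{22} = (r_2 − r_1²) / (1 − r_1²)
r_1² = (-0.701)² = 0.491401
Numerator = 0.262 − 0.4914 = -0.2294; denominator = 1 − 0.4914 = 0.5086
φ_{22} = -0.2294 / 0.5086 = -0.451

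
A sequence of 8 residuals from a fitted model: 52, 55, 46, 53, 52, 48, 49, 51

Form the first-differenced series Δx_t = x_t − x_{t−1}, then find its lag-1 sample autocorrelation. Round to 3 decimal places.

-0.596

First differences Δx: 3, -9, 7, -1, -4, 1, 2
Mean of differences = -0.1429
Numerator Σ(Δx_t−Δx̄)(Δx_{t+1}−Δx̄) = -95.8776
Denominator Σ(Δx_t−Δx̄)² = 160.8571
r_1(Δx) = -95.8776 / 160.8571 = -0.596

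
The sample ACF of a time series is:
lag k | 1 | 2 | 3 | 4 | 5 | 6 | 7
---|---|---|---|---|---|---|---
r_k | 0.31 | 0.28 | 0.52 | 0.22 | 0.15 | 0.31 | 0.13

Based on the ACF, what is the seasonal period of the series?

3

The largest autocorrelation is r_3 = 0.52; the remaining lags stay at or below 0.31. The elevated value at lag 1 (0.31), dropping to 0.28 at lag 2, reflects decaying short-term dependence rather than seasonality.
The dominant spike at lag 3 indicates a seasonal period of 3.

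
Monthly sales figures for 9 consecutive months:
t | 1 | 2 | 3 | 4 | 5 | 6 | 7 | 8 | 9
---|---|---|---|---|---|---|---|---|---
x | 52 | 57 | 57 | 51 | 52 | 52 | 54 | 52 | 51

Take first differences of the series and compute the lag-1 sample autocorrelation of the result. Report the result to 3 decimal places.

-0.122

First differences Δx: 5, 0, -6, 1, 0, 2, -2, -1
Mean of differences = -0.1250
Numerator Σ(Δx_t−Δx̄)(Δx_{t+1}−Δx̄) = -8.6406
Denominator Σ(Δx_t−Δx̄)² = 70.8750
r_1(Δx) = -8.6406 / 70.8750 = -0.122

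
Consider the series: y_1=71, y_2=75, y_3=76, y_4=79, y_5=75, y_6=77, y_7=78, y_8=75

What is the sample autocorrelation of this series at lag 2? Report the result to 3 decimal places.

Mean ȳ = (71 + 75 + 76 + 79 + 75 + 77 + 78 + 75)/8 = 75.7500
Σ(y_t−ȳ)(y_{t+2}−ȳ) = (-1.1875) + (-2.4375) + (-0.1875) + (4.0625) + (-1.6875) + (-0.9375) = -2.3750
Denominator Σ(y_t−ȳ)² = 41.5000
r_2 = -2.3750 / 41.5000 = -0.057

-0.057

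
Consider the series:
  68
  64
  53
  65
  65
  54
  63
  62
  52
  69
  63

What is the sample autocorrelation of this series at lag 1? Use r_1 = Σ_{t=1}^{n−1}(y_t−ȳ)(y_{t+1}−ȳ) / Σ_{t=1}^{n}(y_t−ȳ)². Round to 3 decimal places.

Mean ȳ = (68 + 64 + 53 + 65 + 65 + 54 + 63 + 62 + 52 + 69 + 63)/11 = 61.6364
Numerator Σ_{t=1}^{10}(y_t−ȳ)(y_{t+1}−ȳ) = -123.1322
Denominator Σ(y_t−ȳ)² = 352.5455
r_1 = -123.1322 / 352.5455 = -0.349

-0.349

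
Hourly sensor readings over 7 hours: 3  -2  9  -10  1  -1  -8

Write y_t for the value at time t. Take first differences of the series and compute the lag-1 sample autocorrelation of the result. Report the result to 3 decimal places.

First differences Δy: -5, 11, -19, 11, -2, -7
Mean of differences = -1.8333
Numerator Σ(Δy_t−Δȳ)(Δy_{t+1}−Δȳ) = -482.5278
Denominator Σ(Δy_t−Δȳ)² = 660.8333
r_1(Δy) = -482.5278 / 660.8333 = -0.730

-0.730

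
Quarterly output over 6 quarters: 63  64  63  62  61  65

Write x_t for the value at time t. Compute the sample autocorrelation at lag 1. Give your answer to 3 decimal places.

Mean x̄ = (63 + 64 + 63 + 62 + 61 + 65)/6 = 63.0000
Deviations from mean: 0.0000, 1.0000, 0.0000, -1.0000, -2.0000, 2.0000
Σ(x_t−x̄)(x_{t+1}−x̄) = (0.0000) + (0.0000) + (0.0000) + (2.0000) + (-4.0000) = -2.0000
Denominator Σ(x_t−x̄)² = 10.0000
r_1 = -2.0000 / 10.0000 = -0.200

-0.200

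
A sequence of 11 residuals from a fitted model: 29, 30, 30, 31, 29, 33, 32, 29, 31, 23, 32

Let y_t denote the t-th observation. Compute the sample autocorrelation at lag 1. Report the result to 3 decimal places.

Mean ȳ = (29 + 30 + 30 + 31 + 29 + 33 + 32 + 29 + 31 + 23 + 32)/11 = 29.9091
Numerator Σ_{t=1}^{10}(y_t−ȳ)(y_{t+1}−ȳ) = -22.1901
Denominator Σ(y_t−ȳ)² = 70.9091
r_1 = -22.1901 / 70.9091 = -0.313

-0.313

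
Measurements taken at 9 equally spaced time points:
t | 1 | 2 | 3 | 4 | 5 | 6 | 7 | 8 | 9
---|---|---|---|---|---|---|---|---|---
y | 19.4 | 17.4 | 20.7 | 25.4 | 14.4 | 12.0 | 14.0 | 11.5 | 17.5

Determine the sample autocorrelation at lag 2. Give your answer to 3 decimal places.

Mean ȳ = (19.4 + 17.4 + 20.7 + 25.4 + 14.4 + 12.0 + 14.0 + 11.5 + 17.5)/9 = 16.9222
Numerator Σ_{t=1}^{7}(y_t−ȳ)(y_{t+2}−ȳ) = -5.4754
Denominator Σ(y_t−ȳ)² = 161.3756
r_2 = -5.4754 / 161.3756 = -0.034

-0.034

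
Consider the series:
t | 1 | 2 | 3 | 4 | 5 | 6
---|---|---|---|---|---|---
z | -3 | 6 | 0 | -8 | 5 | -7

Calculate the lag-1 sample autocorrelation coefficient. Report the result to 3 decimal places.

-0.520

Mean z̄ = (-3 + 6 + 0 − 8 + 5 − 7)/6 = -1.1667
Deviations from mean: -1.8333, 7.1667, 1.1667, -6.8333, 6.1667, -5.8333
Numerator Σ_{t=1}^{5}(z_t−z̄)(z_{t+1}−z̄) = -90.8611
Denominator Σ(z_t−z̄)² = 174.8333
r_1 = -90.8611 / 174.8333 = -0.520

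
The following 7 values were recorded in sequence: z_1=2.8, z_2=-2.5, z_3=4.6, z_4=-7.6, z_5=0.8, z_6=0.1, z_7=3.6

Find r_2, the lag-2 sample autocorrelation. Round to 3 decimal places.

0.359

Mean z̄ = (2.8 − 2.5 + 4.6 − 7.6 + 0.8 + 0.1 + 3.6)/7 = 0.2571
Deviations from mean: 2.5429, -2.7571, 4.3429, -7.8571, 0.5429, -0.1571, 3.3429
Σ(z_t−z̄)(z_{t+2}−z̄) = (11.0433) + (21.6633) + (2.3576) + (1.2347) + (1.8147) = 38.1135
Denominator Σ(z_t−z̄)² = 106.1571
r_2 = 38.1135 / 106.1571 = 0.359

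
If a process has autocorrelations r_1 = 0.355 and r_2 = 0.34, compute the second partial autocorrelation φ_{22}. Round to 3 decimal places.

0.245

φ_{22} = (r_2 − r_1²) / (1 − r_1²)
r_1² = (0.355)² = 0.126025
Numerator = 0.34 − 0.1260 = 0.2140; denominator = 1 − 0.1260 = 0.8740
φ_{22} = 0.2140 / 0.8740 = 0.245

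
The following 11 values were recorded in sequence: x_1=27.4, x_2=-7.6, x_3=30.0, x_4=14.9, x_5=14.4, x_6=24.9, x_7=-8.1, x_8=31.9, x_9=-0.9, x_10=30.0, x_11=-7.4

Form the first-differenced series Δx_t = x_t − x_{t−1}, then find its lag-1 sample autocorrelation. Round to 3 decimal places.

First differences Δx: -35.0, 37.6, -15.1, -0.5, 10.5, -33.0, 40.0, -32.8, 30.9, -37.4
Mean of differences = -3.4800
Numerator Σ(Δx_t−Δx̄)(Δx_{t+1}−Δx̄) = -6910.4024
Denominator Σ(Δx_t−Δx̄)² = 8974.5760
r_1(Δx) = -6910.4024 / 8974.5760 = -0.770

-0.770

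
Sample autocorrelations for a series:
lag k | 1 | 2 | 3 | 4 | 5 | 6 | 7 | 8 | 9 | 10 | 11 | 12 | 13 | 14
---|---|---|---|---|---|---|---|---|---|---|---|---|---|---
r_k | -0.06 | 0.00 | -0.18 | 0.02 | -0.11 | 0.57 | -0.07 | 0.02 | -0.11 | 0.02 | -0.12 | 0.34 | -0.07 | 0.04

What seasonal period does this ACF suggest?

6

The largest autocorrelation is r_6 = 0.57, with a weaker echo at lag 12 (0.34); the remaining lags stay at or below 0.04.
The dominant spike at lag 6 indicates a seasonal period of 6.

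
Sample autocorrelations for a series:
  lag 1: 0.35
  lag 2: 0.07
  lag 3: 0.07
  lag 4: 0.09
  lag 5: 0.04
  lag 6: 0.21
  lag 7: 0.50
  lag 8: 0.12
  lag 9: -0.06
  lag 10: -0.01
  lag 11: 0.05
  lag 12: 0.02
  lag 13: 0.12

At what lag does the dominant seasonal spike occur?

The largest autocorrelation is r_7 = 0.50; the remaining lags stay at or below 0.35. The elevated value at lag 1 (0.35), dropping to 0.07 at lag 2, reflects decaying short-term dependence rather than seasonality.
The dominant spike at lag 7 indicates a seasonal period of 7.

7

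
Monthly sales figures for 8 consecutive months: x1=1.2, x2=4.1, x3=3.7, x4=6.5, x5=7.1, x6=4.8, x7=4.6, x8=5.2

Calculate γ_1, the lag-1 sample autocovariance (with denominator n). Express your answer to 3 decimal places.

0.691

Mean x̄ = (1.2 + 4.1 + 3.7 + 6.5 + 7.1 + 4.8 + 4.6 + 5.2)/8 = 4.6500
Deviations: -3.4500, -0.5500, -0.9500, 1.8500, 2.4500, 0.1500, -0.0500, 0.5500
Σ_{t=1}^{7}(x_t−x̄)(x_{t+1}−x̄) = 5.5275
γ_1 = 5.5275 / 8 = 0.691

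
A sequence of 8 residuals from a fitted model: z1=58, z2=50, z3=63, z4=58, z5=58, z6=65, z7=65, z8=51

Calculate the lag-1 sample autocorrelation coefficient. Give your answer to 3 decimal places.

Mean z̄ = (58 + 50 + 63 + 58 + 58 + 65 + 65 + 51)/8 = 58.5000
Deviations from mean: -0.5000, -8.5000, 4.5000, -0.5000, -0.5000, 6.5000, 6.5000, -7.5000
Σ(z_t−z̄)(z_{t+1}−z̄) = (4.2500) + (-38.2500) + (-2.2500) + (0.2500) + (-3.2500) + (42.2500) + (-48.7500) = -45.7500
Denominator Σ(z_t−z̄)² = 234.0000
r_1 = -45.7500 / 234.0000 = -0.196

-0.196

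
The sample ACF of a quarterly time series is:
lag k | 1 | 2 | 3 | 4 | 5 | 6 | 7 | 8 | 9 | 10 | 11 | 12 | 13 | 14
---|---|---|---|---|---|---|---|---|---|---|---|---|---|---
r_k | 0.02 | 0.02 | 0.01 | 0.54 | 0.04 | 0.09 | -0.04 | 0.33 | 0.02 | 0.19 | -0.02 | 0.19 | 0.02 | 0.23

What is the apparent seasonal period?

The largest autocorrelation is r_4 = 0.54, with a weaker echo at lag 8 (0.33); the remaining lags stay at or below 0.23.
The dominant spike at lag 4 indicates a seasonal period of 4.

4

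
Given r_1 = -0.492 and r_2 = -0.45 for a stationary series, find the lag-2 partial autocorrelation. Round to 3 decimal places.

-0.913

φ_{22} = (r_2 − r_1²) / (1 − r_1²)
r_1² = (-0.492)² = 0.242064
Numerator = -0.45 − 0.2421 = -0.6921; denominator = 1 − 0.2421 = 0.7579
φ_{22} = -0.6921 / 0.7579 = -0.913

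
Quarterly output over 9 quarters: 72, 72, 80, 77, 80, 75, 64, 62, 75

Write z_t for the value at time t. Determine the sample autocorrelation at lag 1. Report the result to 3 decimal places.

Mean z̄ = (72 + 72 + 80 + 77 + 80 + 75 + 64 + 62 + 75)/9 = 73.0000
Numerator Σ_{t=1}^{8}(z_t−z̄)(z_{t+1}−z̄) = 123.0000
Denominator Σ(z_t−z̄)² = 326.0000
r_1 = 123.0000 / 326.0000 = 0.377

0.377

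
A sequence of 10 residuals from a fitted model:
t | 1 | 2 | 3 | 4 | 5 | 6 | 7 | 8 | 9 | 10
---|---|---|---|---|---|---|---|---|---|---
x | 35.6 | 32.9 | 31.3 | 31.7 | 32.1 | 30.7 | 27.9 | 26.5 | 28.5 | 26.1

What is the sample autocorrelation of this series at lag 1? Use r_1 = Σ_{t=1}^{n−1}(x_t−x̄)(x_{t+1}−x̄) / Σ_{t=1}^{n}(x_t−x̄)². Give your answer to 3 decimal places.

0.530

Mean x̄ = (35.6 + 32.9 + 31.3 + 31.7 + 32.1 + 30.7 + 27.9 + 26.5 + 28.5 + 26.1)/10 = 30.3300
Numerator Σ_{t=1}^{9}(x_t−x̄)(x_{t+1}−x̄) = 43.6031
Denominator Σ(x_t−x̄)² = 82.2810
r_1 = 43.6031 / 82.2810 = 0.530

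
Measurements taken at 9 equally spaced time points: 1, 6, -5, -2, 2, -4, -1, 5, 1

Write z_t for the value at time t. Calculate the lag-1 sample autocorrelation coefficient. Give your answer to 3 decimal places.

Mean z̄ = (1 + 6 − 5 − 2 + 2 − 4 − 1 + 5 + 1)/9 = 0.3333
Numerator Σ_{t=1}^{8}(z_t−z̄)(z_{t+1}−z̄) = -22.4444
Denominator Σ(z_t−z̄)² = 112.0000
r_1 = -22.4444 / 112.0000 = -0.200

-0.200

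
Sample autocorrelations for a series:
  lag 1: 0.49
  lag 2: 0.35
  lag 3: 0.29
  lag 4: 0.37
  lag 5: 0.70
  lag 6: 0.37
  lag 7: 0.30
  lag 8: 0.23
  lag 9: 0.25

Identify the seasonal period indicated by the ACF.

The largest autocorrelation is r_5 = 0.70; the remaining lags stay at or below 0.49. The elevated value at lag 1 (0.49), dropping to 0.35 at lag 2, reflects decaying short-term dependence rather than seasonality.
The dominant spike at lag 5 indicates a seasonal period of 5.

5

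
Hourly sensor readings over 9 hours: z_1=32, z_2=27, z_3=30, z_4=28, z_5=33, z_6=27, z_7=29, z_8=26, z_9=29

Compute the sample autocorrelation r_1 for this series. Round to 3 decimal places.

-0.477

Mean z̄ = (32 + 27 + 30 + 28 + 33 + 27 + 29 + 26 + 29)/9 = 29.0000
Numerator Σ_{t=1}^{8}(z_t−z̄)(z_{t+1}−z̄) = -21.0000
Denominator Σ(z_t−z̄)² = 44.0000
r_1 = -21.0000 / 44.0000 = -0.477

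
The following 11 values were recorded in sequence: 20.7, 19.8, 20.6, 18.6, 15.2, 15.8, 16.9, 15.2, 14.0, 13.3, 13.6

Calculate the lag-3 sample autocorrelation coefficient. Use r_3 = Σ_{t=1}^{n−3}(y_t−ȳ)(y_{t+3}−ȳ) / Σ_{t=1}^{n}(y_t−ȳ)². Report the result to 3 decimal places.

0.108

Mean ȳ = (20.7 + 19.8 + 20.6 + 18.6 + 15.2 + 15.8 + 16.9 + 15.2 + 14.0 + 13.3 + 13.6)/11 = 16.7000
Numerator Σ_{t=1}^{8}(y_t−ȳ)(y_{t+3}−ȳ) = 8.4700
Denominator Σ(y_t−ȳ)² = 78.2400
r_3 = 8.4700 / 78.2400 = 0.108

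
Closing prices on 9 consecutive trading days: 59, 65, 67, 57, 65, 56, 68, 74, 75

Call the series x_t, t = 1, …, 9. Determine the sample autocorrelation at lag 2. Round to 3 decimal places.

0.027

Mean x̄ = (59 + 65 + 67 + 57 + 65 + 56 + 68 + 74 + 75)/9 = 65.1111
Numerator Σ_{t=1}^{7}(x_t−x̄)(x_{t+2}−x̄) = 10.3086
Denominator Σ(x_t−x̄)² = 374.8889
r_2 = 10.3086 / 374.8889 = 0.027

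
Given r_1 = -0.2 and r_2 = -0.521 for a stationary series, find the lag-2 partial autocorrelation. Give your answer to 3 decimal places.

φ_{22} = (r_2 − r_1²) / (1 − r_1²)
r_1² = (-0.2)² = 0.04
Numerator = -0.521 − 0.0400 = -0.5610; denominator = 1 − 0.0400 = 0.9600
φ_{22} = -0.5610 / 0.9600 = -0.584

-0.584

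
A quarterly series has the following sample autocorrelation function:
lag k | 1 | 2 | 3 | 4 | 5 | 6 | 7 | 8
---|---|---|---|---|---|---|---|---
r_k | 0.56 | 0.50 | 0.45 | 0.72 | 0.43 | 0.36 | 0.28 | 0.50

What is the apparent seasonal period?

The largest autocorrelation is r_4 = 0.72; the remaining lags stay at or below 0.56. The elevated value at lag 1 (0.56), dropping to 0.50 at lag 2, reflects decaying short-term dependence rather than seasonality.
The dominant spike at lag 4 indicates a seasonal period of 4.

4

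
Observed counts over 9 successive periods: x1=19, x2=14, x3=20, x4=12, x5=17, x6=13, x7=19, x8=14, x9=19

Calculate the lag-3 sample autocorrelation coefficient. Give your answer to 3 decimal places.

-0.623

Mean x̄ = (19 + 14 + 20 + 12 + 17 + 13 + 19 + 14 + 19)/9 = 16.3333
Σ(x_t−x̄)(x_{t+3}−x̄) = (-11.5556) + (-1.5556) + (-12.2222) + (-11.5556) + (-1.5556) + (-8.8889) = -47.3333
Denominator Σ(x_t−x̄)² = 76.0000
r_3 = -47.3333 / 76.0000 = -0.623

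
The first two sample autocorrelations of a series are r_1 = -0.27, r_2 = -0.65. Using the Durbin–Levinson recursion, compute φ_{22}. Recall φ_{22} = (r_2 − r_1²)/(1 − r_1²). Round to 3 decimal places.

-0.780

φ_{22} = (r_2 − r_1²) / (1 − r_1²)
r_1² = (-0.27)² = 0.0729
Numerator = -0.65 − 0.0729 = -0.7229; denominator = 1 − 0.0729 = 0.9271
φ_{22} = -0.7229 / 0.9271 = -0.780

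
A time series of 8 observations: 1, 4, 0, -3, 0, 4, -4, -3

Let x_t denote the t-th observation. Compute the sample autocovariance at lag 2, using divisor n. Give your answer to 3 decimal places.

-4.488

Mean x̄ = (1 + 4 + 0 − 3 + 0 + 4 − 4 − 3)/8 = -0.1250
Σ_{t=1}^{6}(x_t−x̄)(x_{t+2}−x̄) = -35.9063
γ_2 = -35.9063 / 8 = -4.488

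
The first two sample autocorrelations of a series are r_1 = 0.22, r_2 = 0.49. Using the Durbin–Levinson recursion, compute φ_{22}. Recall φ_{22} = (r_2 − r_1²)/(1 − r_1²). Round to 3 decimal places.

φ_{22} = (r_2 − r_1²) / (1 − r_1²)
r_1² = (0.22)² = 0.0484
Numerator = 0.49 − 0.0484 = 0.4416; denominator = 1 − 0.0484 = 0.9516
φ_{22} = 0.4416 / 0.9516 = 0.464

0.464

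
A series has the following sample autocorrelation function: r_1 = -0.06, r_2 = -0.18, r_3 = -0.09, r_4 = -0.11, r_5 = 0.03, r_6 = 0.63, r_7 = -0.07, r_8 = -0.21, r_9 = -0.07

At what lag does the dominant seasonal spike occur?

The largest autocorrelation is r_6 = 0.63; the remaining lags stay at or below 0.03.
The dominant spike at lag 6 indicates a seasonal period of 6.

6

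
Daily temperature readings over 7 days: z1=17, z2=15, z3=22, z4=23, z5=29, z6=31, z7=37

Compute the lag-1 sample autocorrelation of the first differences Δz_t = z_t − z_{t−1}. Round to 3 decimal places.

First differences Δz: -2, 7, 1, 6, 2, 6
Mean of differences = 3.3333
Numerator Σ(Δz_t−Δz̄)(Δz_{t+1}−Δz̄) = -41.4444
Denominator Σ(Δz_t−Δz̄)² = 63.3333
r_1(Δz) = -41.4444 / 63.3333 = -0.654

-0.654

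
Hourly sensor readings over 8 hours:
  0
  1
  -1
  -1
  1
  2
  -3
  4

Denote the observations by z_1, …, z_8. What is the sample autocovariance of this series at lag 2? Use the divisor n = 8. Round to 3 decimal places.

Mean z̄ = (0 + 1 − 1 − 1 + 1 + 2 − 3 + 4)/8 = 0.3750
Deviations: -0.3750, 0.6250, -1.3750, -1.3750, 0.6250, 1.6250, -3.3750, 3.6250
Σ_{t=1}^{6}(z_t−z̄)(z_{t+2}−z̄) = 0.3438
γ_2 = 0.3438 / 8 = 0.043

0.043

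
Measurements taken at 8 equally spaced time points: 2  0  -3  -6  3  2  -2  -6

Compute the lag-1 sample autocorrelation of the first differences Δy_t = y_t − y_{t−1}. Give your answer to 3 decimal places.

First differences Δy: -2, -3, -3, 9, -1, -4, -4
Mean of differences = -1.1429
Numerator Σ(Δy_t−Δȳ)(Δy_{t+1}−Δȳ) = -4.5918
Denominator Σ(Δy_t−Δȳ)² = 126.8571
r_1(Δy) = -4.5918 / 126.8571 = -0.036

-0.036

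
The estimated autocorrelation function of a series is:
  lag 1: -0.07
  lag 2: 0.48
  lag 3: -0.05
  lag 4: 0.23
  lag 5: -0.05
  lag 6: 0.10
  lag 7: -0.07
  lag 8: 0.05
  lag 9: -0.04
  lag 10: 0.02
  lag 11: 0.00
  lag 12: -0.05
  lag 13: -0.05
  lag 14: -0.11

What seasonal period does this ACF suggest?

2

The largest autocorrelation is r_2 = 0.48, with a weaker echo at lag 4 (0.23); the remaining lags stay at or below 0.10.
The dominant spike at lag 2 indicates a seasonal period of 2.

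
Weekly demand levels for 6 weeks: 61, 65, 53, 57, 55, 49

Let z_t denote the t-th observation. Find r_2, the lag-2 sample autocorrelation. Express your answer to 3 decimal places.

Mean z̄ = (61 + 65 + 53 + 57 + 55 + 49)/6 = 56.6667
Σ(z_t−z̄)(z_{t+2}−z̄) = (-15.8889) + (2.7778) + (6.1111) + (-2.5556) = -9.5556
Denominator Σ(z_t−z̄)² = 163.3333
r_2 = -9.5556 / 163.3333 = -0.059

-0.059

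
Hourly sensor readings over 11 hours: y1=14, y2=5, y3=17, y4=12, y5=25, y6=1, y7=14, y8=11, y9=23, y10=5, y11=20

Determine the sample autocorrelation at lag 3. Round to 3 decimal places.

-0.531

Mean ȳ = (14 + 5 + 17 + 12 + 25 + 1 + 14 + 11 + 23 + 5 + 20)/11 = 13.3636
Numerator Σ_{t=1}^{8}(y_t−ȳ)(y_{t+3}−ȳ) = -311.6694
Denominator Σ(y_t−ȳ)² = 586.5455
r_3 = -311.6694 / 586.5455 = -0.531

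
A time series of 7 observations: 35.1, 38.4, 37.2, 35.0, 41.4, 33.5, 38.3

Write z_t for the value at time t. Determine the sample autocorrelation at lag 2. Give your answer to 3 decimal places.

Mean z̄ = (35.1 + 38.4 + 37.2 + 35.0 + 41.4 + 33.5 + 38.3)/7 = 36.9857
Deviations from mean: -1.8857, 1.4143, 0.2143, -1.9857, 4.4143, -3.4857, 1.3143
Σ(z_t−z̄)(z_{t+2}−z̄) = (-0.4041) + (-2.8084) + (0.9459) + (6.9216) + (5.8016) = 10.4567
Denominator Σ(z_t−z̄)² = 42.9086
r_2 = 10.4567 / 42.9086 = 0.244

0.244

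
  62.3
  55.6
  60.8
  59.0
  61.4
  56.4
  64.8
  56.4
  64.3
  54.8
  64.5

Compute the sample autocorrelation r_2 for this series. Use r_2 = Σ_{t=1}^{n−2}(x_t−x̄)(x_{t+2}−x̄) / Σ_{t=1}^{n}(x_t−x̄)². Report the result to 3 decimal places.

Mean x̄ = (62.3 + 55.6 + 60.8 + 59.0 + 61.4 + 56.4 + 64.8 + 56.4 + 64.3 + 54.8 + 64.5)/11 = 60.0273
Numerator Σ_{t=1}^{9}(x_t−x̄)(x_{t+2}−x̄) = 89.2640
Denominator Σ(x_t−x̄)² = 142.9818
r_2 = 89.2640 / 142.9818 = 0.624

0.624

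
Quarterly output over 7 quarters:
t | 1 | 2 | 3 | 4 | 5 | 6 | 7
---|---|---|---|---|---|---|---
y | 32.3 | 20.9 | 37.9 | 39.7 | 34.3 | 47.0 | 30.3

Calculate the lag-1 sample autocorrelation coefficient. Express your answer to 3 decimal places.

-0.138

Mean ȳ = (32.3 + 20.9 + 37.9 + 39.7 + 34.3 + 47.0 + 30.3)/7 = 34.6286
Numerator Σ_{t=1}^{6}(y_t−ȳ)(y_{t+1}−ȳ) = -55.6351
Denominator Σ(y_t−ȳ)² = 402.2143
r_1 = -55.6351 / 402.2143 = -0.138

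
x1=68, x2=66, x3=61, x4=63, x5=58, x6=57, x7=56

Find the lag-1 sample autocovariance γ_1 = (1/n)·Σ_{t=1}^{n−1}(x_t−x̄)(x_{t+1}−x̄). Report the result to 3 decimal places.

8.703

Mean x̄ = (68 + 66 + 61 + 63 + 58 + 57 + 56)/7 = 61.2857
Σ_{t=1}^{6}(x_t−x̄)(x_{t+1}−x̄) = 60.9184
γ_1 = 60.9184 / 7 = 8.703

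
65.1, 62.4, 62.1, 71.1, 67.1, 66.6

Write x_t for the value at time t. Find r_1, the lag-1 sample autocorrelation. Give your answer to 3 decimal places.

0.058

Mean x̄ = (65.1 + 62.4 + 62.1 + 71.1 + 67.1 + 66.6)/6 = 65.7333
Σ(x_t−x̄)(x_{t+1}−x̄) = (2.1111) + (12.1111) + (-19.4989) + (7.3344) + (1.1844) = 3.2422
Denominator Σ(x_t−x̄)² = 56.1333
r_1 = 3.2422 / 56.1333 = 0.058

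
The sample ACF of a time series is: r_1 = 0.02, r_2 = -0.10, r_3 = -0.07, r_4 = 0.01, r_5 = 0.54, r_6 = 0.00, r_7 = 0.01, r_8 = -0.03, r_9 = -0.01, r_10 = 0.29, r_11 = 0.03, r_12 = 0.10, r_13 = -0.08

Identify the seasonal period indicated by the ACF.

5

The largest autocorrelation is r_5 = 0.54, with a weaker echo at lag 10 (0.29); the remaining lags stay at or below 0.10.
The dominant spike at lag 5 indicates a seasonal period of 5.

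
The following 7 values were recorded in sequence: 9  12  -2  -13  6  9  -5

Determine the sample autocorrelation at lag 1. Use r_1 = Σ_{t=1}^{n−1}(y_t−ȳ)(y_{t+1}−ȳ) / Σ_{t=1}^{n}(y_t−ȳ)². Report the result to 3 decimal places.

Mean ȳ = (9 + 12 − 2 − 13 + 6 + 9 − 5)/7 = 2.2857
Deviations from mean: 6.7143, 9.7143, -4.2857, -15.2857, 3.7143, 6.7143, -7.2857
Σ(y_t−ȳ)(y_{t+1}−ȳ) = (65.2245) + (-41.6327) + (65.5102) + (-56.7755) + (24.9388) + (-48.9184) = 8.3469
Denominator Σ(y_t−ȳ)² = 503.4286
r_1 = 8.3469 / 503.4286 = 0.017

0.017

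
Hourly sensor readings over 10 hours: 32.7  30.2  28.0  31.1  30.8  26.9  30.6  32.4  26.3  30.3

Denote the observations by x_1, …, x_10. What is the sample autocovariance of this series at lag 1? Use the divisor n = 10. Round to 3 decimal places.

Mean x̄ = (32.7 + 30.2 + 28.0 + 31.1 + 30.8 + 26.9 + 30.6 + 32.4 + 26.3 + 30.3)/10 = 29.9300
Σ_{t=1}^{9}(x_t−x̄)(x_{t+1}−x̄) = -14.3339
γ_1 = -14.3339 / 10 = -1.433

-1.433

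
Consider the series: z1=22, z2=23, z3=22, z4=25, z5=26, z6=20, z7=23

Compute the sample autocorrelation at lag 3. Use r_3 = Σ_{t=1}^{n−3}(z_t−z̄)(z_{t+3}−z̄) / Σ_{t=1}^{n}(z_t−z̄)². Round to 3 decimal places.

Mean z̄ = (22 + 23 + 22 + 25 + 26 + 20 + 23)/7 = 23.0000
Deviations from mean: -1.0000, 0.0000, -1.0000, 2.0000, 3.0000, -3.0000, 0.0000
Numerator Σ_{t=1}^{4}(z_t−z̄)(z_{t+3}−z̄) = 1.0000
Denominator Σ(z_t−z̄)² = 24.0000
r_3 = 1.0000 / 24.0000 = 0.042

0.042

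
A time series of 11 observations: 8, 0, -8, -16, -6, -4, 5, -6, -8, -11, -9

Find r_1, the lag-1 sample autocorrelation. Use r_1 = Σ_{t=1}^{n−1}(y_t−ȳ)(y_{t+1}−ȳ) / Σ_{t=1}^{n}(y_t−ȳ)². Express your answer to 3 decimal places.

0.283

Mean ȳ = (8 + 0 − 8 − 16 − 6 − 4 + 5 − 6 − 8 − 11 − 9)/11 = -5.0000
Numerator Σ_{t=1}^{10}(y_t−ȳ)(y_{t+1}−ȳ) = 138.0000
Denominator Σ(y_t−ȳ)² = 488.0000
r_1 = 138.0000 / 488.0000 = 0.283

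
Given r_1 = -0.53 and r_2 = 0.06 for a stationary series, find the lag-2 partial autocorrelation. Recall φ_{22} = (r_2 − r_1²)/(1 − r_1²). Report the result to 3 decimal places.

-0.307

φ_{22} = (r_2 − r_1²) / (1 − r_1²)
r_1² = (-0.53)² = 0.2809
Numerator = 0.06 − 0.2809 = -0.2209; denominator = 1 − 0.2809 = 0.7191
φ_{22} = -0.2209 / 0.7191 = -0.307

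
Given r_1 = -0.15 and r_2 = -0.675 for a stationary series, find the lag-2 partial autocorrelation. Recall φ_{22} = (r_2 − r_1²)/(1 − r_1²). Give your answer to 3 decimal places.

φ_{22} = (r_2 − r_1²) / (1 − r_1²)
r_1² = (-0.15)² = 0.0225
Numerator = -0.675 − 0.0225 = -0.6975; denominator = 1 − 0.0225 = 0.9775
φ_{22} = -0.6975 / 0.9775 = -0.714

-0.714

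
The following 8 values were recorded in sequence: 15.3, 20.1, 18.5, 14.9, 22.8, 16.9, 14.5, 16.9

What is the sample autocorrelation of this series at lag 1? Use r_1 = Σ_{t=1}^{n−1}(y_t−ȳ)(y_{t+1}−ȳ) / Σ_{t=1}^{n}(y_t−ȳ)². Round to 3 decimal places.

Mean ȳ = (15.3 + 20.1 + 18.5 + 14.9 + 22.8 + 16.9 + 14.5 + 16.9)/8 = 17.4875
Deviations from mean: -2.1875, 2.6125, 1.0125, -2.5875, 5.3125, -0.5875, -2.9875, -0.5875
Σ(y_t−ȳ)(y_{t+1}−ȳ) = (-5.7148) + (2.6452) + (-2.6198) + (-13.7461) + (-3.1211) + (1.7552) + (1.7552) = -19.0464
Denominator Σ(y_t−ȳ)² = 57.1688
r_1 = -19.0464 / 57.1688 = -0.333

-0.333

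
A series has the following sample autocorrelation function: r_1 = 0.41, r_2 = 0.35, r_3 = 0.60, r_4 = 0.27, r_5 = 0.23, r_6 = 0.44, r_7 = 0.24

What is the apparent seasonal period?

3

The largest autocorrelation is r_3 = 0.60, with a weaker echo at lag 6 (0.44); the remaining lags stay at or below 0.41. The elevated value at lag 1 (0.41), dropping to 0.35 at lag 2, reflects decaying short-term dependence rather than seasonality.
The dominant spike at lag 3 indicates a seasonal period of 3.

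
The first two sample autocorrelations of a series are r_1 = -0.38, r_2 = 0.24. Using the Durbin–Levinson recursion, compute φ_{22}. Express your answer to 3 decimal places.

φ_{22} = (r_2 − r_1²) / (1 − r_1²)
r_1² = (-0.38)² = 0.1444
Numerator = 0.24 − 0.1444 = 0.0956; denominator = 1 − 0.1444 = 0.8556
φ_{22} = 0.0956 / 0.8556 = 0.112

0.112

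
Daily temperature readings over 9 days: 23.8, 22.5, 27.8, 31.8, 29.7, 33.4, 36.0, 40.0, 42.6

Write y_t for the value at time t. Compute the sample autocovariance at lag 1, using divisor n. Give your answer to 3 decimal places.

26.462

Mean ȳ = (23.8 + 22.5 + 27.8 + 31.8 + 29.7 + 33.4 + 36.0 + 40.0 + 42.6)/9 = 31.9556
Σ_{t=1}^{8}(y_t−ȳ)(y_{t+1}−ȳ) = 238.1536
γ_1 = 238.1536 / 9 = 26.462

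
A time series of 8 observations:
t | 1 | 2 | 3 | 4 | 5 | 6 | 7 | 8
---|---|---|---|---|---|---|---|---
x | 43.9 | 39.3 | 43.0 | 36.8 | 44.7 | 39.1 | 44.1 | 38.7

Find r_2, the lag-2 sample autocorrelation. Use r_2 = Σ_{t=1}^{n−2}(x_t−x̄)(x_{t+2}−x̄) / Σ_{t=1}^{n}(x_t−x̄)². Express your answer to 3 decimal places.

Mean x̄ = (43.9 + 39.3 + 43.0 + 36.8 + 44.7 + 39.1 + 44.1 + 38.7)/8 = 41.2000
Deviations from mean: 2.7000, -1.9000, 1.8000, -4.4000, 3.5000, -2.1000, 2.9000, -2.5000
Σ(x_t−x̄)(x_{t+2}−x̄) = (4.8600) + (8.3600) + (6.3000) + (9.2400) + (10.1500) + (5.2500) = 44.1600
Denominator Σ(x_t−x̄)² = 64.8200
r_2 = 44.1600 / 64.8200 = 0.681

0.681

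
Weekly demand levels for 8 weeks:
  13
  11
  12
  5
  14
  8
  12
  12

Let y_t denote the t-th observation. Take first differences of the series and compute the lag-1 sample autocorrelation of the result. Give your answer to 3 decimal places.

First differences Δy: -2, 1, -7, 9, -6, 4, 0
Mean of differences = -0.1429
Numerator Σ(Δy_t−Δȳ)(Δy_{t+1}−Δȳ) = -149.8776
Denominator Σ(Δy_t−Δȳ)² = 186.8571
r_1(Δy) = -149.8776 / 186.8571 = -0.802

-0.802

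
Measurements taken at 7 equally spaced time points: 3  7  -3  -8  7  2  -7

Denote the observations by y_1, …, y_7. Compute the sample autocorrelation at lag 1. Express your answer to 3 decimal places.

Mean ȳ = (3 + 7 − 3 − 8 + 7 + 2 − 7)/7 = 0.1429
Deviations from mean: 2.8571, 6.8571, -3.1429, -8.1429, 6.8571, 1.8571, -7.1429
Σ(y_t−ȳ)(y_{t+1}−ȳ) = (19.5918) + (-21.5510) + (25.5918) + (-55.8367) + (12.7347) + (-13.2653) = -32.7347
Denominator Σ(y_t−ȳ)² = 232.8571
r_1 = -32.7347 / 232.8571 = -0.141

-0.141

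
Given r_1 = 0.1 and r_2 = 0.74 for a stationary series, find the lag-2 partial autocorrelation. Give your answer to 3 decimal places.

φ_{22} = (r_2 − r_1²) / (1 − r_1²)
r_1² = (0.1)² = 0.01
Numerator = 0.74 − 0.0100 = 0.7300; denominator = 1 − 0.0100 = 0.9900
φ_{22} = 0.7300 / 0.9900 = 0.737

0.737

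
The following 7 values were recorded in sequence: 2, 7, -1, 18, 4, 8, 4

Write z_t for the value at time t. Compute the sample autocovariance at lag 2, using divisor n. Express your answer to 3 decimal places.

11.714

Mean z̄ = (2 + 7 − 1 + 18 + 4 + 8 + 4)/7 = 6.0000
Σ_{t=1}^{5}(z_t−z̄)(z_{t+2}−z̄) = 82.0000
γ_2 = 82.0000 / 7 = 11.714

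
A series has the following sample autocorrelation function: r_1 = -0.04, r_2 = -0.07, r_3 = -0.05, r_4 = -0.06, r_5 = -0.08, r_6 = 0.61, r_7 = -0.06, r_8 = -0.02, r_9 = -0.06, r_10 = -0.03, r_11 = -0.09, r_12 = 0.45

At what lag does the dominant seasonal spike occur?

6

The largest autocorrelation is r_6 = 0.61, with a weaker echo at lag 12 (0.45); the remaining lags stay at or below -0.02.
The dominant spike at lag 6 indicates a seasonal period of 6.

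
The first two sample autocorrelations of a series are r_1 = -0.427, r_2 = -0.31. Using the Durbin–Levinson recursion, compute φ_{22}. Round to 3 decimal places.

φ_{22} = (r_2 − r_1²) / (1 − r_1²)
r_1² = (-0.427)² = 0.182329
Numerator = -0.31 − 0.1823 = -0.4923; denominator = 1 − 0.1823 = 0.8177
φ_{22} = -0.4923 / 0.8177 = -0.602

-0.602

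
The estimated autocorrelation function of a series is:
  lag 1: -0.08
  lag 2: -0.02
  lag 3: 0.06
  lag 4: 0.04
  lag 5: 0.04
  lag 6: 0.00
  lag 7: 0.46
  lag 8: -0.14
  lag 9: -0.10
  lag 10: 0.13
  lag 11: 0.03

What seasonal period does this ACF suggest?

7

The largest autocorrelation is r_7 = 0.46; the remaining lags stay at or below 0.13.
The dominant spike at lag 7 indicates a seasonal period of 7.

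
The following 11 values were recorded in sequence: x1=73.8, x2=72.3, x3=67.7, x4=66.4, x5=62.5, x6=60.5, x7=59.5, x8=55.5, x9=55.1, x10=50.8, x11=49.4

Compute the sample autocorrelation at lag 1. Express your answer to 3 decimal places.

Mean x̄ = (73.8 + 72.3 + 67.7 + 66.4 + 62.5 + 60.5 + 59.5 + 55.5 + 55.1 + 50.8 + 49.4)/11 = 61.2273
Numerator Σ_{t=1}^{10}(x_t−x̄)(x_{t+1}−x̄) = 483.4829
Denominator Σ(x_t−x̄)² = 673.4218
r_1 = 483.4829 / 673.4218 = 0.718

0.718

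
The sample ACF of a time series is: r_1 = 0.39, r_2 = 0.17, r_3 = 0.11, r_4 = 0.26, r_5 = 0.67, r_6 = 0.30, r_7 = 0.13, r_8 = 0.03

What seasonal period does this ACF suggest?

The largest autocorrelation is r_5 = 0.67; the remaining lags stay at or below 0.39. The elevated value at lag 1 (0.39), dropping to 0.17 at lag 2, reflects decaying short-term dependence rather than seasonality.
The dominant spike at lag 5 indicates a seasonal period of 5.

5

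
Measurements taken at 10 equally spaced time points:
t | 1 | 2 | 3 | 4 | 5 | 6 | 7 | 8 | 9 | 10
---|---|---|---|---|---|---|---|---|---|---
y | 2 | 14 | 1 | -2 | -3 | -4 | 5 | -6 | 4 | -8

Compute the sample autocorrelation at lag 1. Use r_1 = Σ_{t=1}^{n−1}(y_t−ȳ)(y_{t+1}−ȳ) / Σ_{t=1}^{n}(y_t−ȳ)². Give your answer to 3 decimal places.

-0.137

Mean ȳ = (2 + 14 + 1 − 2 − 3 − 4 + 5 − 6 + 4 − 8)/10 = 0.3000
Numerator Σ_{t=1}^{9}(y_t−ȳ)(y_{t+1}−ȳ) = -50.7900
Denominator Σ(y_t−ȳ)² = 370.1000
r_1 = -50.7900 / 370.1000 = -0.137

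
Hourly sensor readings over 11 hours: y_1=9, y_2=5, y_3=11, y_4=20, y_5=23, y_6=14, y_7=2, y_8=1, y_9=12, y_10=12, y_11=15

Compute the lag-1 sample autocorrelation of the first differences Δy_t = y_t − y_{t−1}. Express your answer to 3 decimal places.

First differences Δy: -4, 6, 9, 3, -9, -12, -1, 11, 0, 3
Mean of differences = 0.6000
Numerator Σ(Δy_t−Δȳ)(Δy_{t+1}−Δȳ) = 134.4400
Denominator Σ(Δy_t−Δȳ)² = 494.4000
r_1(Δy) = 134.4400 / 494.4000 = 0.272

0.272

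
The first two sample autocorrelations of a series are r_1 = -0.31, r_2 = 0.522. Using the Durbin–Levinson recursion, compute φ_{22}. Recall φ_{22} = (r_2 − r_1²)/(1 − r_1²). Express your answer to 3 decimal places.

φ_{22} = (r_2 − r_1²) / (1 − r_1²)
r_1² = (-0.31)² = 0.0961
Numerator = 0.522 − 0.0961 = 0.4259; denominator = 1 − 0.0961 = 0.9039
φ_{22} = 0.4259 / 0.9039 = 0.471

0.471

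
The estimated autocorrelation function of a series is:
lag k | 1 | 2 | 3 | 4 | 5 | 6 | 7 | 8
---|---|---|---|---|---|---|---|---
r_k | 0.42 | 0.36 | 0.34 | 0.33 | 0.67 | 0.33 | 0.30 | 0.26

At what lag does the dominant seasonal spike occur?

The largest autocorrelation is r_5 = 0.67; the remaining lags stay at or below 0.42. The elevated value at lag 1 (0.42), dropping to 0.36 at lag 2, reflects decaying short-term dependence rather than seasonality.
The dominant spike at lag 5 indicates a seasonal period of 5.

5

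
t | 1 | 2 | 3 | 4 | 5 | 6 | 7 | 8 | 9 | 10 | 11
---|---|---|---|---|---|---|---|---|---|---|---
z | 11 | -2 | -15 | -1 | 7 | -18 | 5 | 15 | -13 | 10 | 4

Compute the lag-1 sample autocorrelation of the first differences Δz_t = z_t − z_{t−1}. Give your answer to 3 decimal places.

-0.469

First differences Δz: -13, -13, 14, 8, -25, 23, 10, -28, 23, -6
Mean of differences = -0.7000
Numerator Σ(Δz_t−Δz̄)(Δz_{t+1}−Δz̄) = -1500.0900
Denominator Σ(Δz_t−Δz̄)² = 3196.1000
r_1(Δz) = -1500.0900 / 3196.1000 = -0.469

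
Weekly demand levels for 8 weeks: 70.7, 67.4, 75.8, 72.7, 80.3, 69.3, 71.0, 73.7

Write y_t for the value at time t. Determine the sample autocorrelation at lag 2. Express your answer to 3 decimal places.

0.014

Mean ȳ = (70.7 + 67.4 + 75.8 + 72.7 + 80.3 + 69.3 + 71.0 + 73.7)/8 = 72.6125
Deviations from mean: -1.9125, -5.2125, 3.1875, 0.0875, 7.6875, -3.3125, -1.6125, 1.0875
Σ(y_t−ȳ)(y_{t+2}−ȳ) = (-6.0961) + (-0.4561) + (24.5039) + (-0.2898) + (-12.3961) + (-3.6023) = 1.6634
Denominator Σ(y_t−ȳ)² = 114.8488
r_2 = 1.6634 / 114.8488 = 0.014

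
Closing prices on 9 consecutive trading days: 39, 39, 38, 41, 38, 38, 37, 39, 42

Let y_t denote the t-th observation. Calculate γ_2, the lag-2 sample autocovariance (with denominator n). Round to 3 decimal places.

-0.556

Mean ȳ = (39 + 39 + 38 + 41 + 38 + 38 + 37 + 39 + 42)/9 = 39.0000
Σ_{t=1}^{7}(y_t−ȳ)(y_{t+2}−ȳ) = -5.0000
γ_2 = -5.0000 / 9 = -0.556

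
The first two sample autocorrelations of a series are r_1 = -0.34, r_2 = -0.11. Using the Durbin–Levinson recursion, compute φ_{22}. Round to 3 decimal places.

φ_{22} = (r_2 − r_1²) / (1 − r_1²)
r_1² = (-0.34)² = 0.1156
Numerator = -0.11 − 0.1156 = -0.2256; denominator = 1 − 0.1156 = 0.8844
φ_{22} = -0.2256 / 0.8844 = -0.255

-0.255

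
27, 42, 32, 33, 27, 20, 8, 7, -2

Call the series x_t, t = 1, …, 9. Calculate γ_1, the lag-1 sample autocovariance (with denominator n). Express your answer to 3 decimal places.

Mean x̄ = (27 + 42 + 32 + 33 + 27 + 20 + 8 + 7 − 2)/9 = 21.5556
Σ_{t=1}^{8}(x_t−x̄)(x_{t+1}−x̄) = 1059.4691
γ_1 = 1059.4691 / 9 = 117.719

117.719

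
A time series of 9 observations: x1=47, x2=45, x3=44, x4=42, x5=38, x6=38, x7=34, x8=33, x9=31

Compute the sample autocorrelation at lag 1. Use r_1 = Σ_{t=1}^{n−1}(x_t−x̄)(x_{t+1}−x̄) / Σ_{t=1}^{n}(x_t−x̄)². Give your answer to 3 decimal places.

0.666

Mean x̄ = (47 + 45 + 44 + 42 + 38 + 38 + 34 + 33 + 31)/9 = 39.1111
Numerator Σ_{t=1}^{8}(x_t−x̄)(x_{t+1}−x̄) = 173.8765
Denominator Σ(x_t−x̄)² = 260.8889
r_1 = 173.8765 / 260.8889 = 0.666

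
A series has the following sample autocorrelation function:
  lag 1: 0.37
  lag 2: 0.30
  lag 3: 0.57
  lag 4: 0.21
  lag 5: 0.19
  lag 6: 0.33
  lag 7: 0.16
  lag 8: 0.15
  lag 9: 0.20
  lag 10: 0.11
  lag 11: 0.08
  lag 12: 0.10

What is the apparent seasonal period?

The largest autocorrelation is r_3 = 0.57; the remaining lags stay at or below 0.37. The elevated value at lag 1 (0.37), dropping to 0.30 at lag 2, reflects decaying short-term dependence rather than seasonality.
The dominant spike at lag 3 indicates a seasonal period of 3.

3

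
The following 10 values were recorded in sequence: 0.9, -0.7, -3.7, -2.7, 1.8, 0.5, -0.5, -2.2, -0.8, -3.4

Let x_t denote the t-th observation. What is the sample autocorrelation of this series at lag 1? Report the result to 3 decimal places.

Mean x̄ = (0.9 − 0.7 − 3.7 − 2.7 + 1.8 + 0.5 − 0.5 − 2.2 − 0.8 − 3.4)/10 = -1.0800
Numerator Σ_{t=1}^{9}(x_t−x̄)(x_{t+1}−x̄) = 3.1896
Denominator Σ(x_t−x̄)² = 31.3960
r_1 = 3.1896 / 31.3960 = 0.102

0.102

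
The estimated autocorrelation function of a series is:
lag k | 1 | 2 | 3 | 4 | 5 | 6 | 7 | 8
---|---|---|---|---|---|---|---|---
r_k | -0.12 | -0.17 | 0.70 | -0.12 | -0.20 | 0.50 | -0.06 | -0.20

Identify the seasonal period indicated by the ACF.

The largest autocorrelation is r_3 = 0.70, with a weaker echo at lag 6 (0.50); the remaining lags stay at or below -0.06.
The dominant spike at lag 3 indicates a seasonal period of 3.

3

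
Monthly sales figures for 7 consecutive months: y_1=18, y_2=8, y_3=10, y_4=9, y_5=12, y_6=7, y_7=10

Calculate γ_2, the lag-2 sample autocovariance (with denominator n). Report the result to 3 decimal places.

0.539

Mean ȳ = (18 + 8 + 10 + 9 + 12 + 7 + 10)/7 = 10.5714
Σ_{t=1}^{5}(y_t−ȳ)(y_{t+2}−ȳ) = 3.7755
γ_2 = 3.7755 / 7 = 0.539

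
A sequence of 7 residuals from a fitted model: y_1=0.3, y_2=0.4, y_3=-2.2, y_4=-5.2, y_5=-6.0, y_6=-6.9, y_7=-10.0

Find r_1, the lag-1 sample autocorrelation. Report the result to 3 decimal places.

Mean ȳ = (0.3 + 0.4 − 2.2 − 5.2 − 6.0 − 6.9 − 10.0)/7 = -4.2286
Deviations from mean: 4.5286, 4.6286, 2.0286, -0.9714, -1.7714, -2.6714, -5.7714
Σ(y_t−ȳ)(y_{t+1}−ȳ) = (20.9608) + (9.3894) + (-1.9706) + (1.7208) + (4.7322) + (15.4180) = 50.2506
Denominator Σ(y_t−ȳ)² = 90.5743
r_1 = 50.2506 / 90.5743 = 0.555

0.555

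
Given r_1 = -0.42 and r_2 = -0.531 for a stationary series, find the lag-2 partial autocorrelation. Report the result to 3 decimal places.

φ_{22} = (r_2 − r_1²) / (1 − r_1²)
r_1² = (-0.42)² = 0.1764
Numerator = -0.531 − 0.1764 = -0.7074; denominator = 1 − 0.1764 = 0.8236
φ_{22} = -0.7074 / 0.8236 = -0.859

-0.859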